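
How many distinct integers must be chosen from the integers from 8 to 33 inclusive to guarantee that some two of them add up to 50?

Two chosen integers sum to 50 exactly when both halves of some pair {x, 50−x} with 17 ≤ x ≤ 50−x ≤ 33 are chosen — 8 such pairs.
The remaining 10 elements (those with no distinct partner in range) can never complete a 50-sum, so the worst case takes all of them and one from each pair: 10 + 8 = 18.
By pigeonhole, the 19th integer has to be the second member of some pair, so 18 + 1 = 19.

19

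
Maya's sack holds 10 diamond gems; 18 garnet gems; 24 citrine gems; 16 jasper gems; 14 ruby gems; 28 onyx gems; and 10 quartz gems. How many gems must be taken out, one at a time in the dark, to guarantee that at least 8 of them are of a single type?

50

An adversary could hand out at most 7 gems per type: 7 + 7 + 7 + 7 + 7 + 7 + 7 = 49 gems and still no type has 8.
By pigeonhole, one more gem lands in a type already at 7, so 50 draws are enough and 49 are not.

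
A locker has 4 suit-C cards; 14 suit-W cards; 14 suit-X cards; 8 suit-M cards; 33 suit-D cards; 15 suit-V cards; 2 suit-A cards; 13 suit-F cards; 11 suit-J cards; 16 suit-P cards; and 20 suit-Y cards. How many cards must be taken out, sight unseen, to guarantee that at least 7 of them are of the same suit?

Pigeonhole: the 11 suits are the holes; the cards drawn are the pigeons.
To avoid 7 of any one suit, the worst case takes at most 6 of each suit, or every card of a suit that has fewer than 6.
That gives 4 + 6 + 6 + 6 + 6 + 6 + 2 + 6 + 6 + 6 + 6 = 60 cards with no suit reaching 7.
The next card forces some suit to 7, so 60 + 1 = 61.

61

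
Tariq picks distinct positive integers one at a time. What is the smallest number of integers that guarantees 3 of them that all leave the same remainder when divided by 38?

The 38 residue classes mod 38 are the pigeonholes.
With 76 integers one could put 2 in each residue class and have no class reach 3.
The 77th integer pushes some class to 3, so 38·2 + 1 = 77.

77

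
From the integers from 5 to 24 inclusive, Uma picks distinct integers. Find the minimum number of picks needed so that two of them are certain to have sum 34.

Group the elements by complementary pair {x, 34−x}: {10,24}, {11,23}, {12,22}, …, giving 7 two-element pairs, the single value 17 (it cannot pair with itself since the integers are distinct), and 5 integers whose partner 34−x falls outside [5,24].
By pigeonhole, treating each of those 13 groups as a pigeonhole, one can pick one integer per group — 13 integers — with no two summing to 34.
The 14th integer lands in an occupied pair, forcing a sum of 34.

14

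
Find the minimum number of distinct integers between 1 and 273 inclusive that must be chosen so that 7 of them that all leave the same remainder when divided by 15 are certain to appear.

By pigeonhole, the 15 residue classes mod 15 are the pigeonholes.
With 90 integers one could put 6 in each residue class and have no class reach 7.
The 91st integer pushes some class to 7, so 15·6 + 1 = 91.

91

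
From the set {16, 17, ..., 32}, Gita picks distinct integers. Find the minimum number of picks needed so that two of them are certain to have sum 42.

13

Group the elements by complementary pair {x, 42−x}: {16,26}, {17,25}, {18,24}, …, giving 5 two-element pairs, the single value 21 (it cannot pair with itself since the integers are distinct), and 6 integers whose partner 42−x falls outside [16,32].
Treating each of those 12 groups as a pigeonhole, one can pick one integer per group — 12 integers — with no two summing to 42.
The 13th integer lands in an occupied pair, forcing a sum of 42.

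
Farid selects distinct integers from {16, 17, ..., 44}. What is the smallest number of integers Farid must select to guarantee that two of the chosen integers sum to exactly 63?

17

A set avoiding the sum 63 can contain at most one of each pair {x, 63−x}, plus the 3 elements whose complement lies outside the range.
The integers 16, …, 31 (16 of them) are such a set: any two sum to at least 16+17 = 33 and at most 30+31 = 61 < 63.
Any 17th integer completes one of the 13 pairs, so 17 choices force a sum of 63.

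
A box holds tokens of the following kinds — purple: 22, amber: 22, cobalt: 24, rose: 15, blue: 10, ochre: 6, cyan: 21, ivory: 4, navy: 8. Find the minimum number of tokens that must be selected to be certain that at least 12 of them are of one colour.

By pigeonhole, put each drawn token into a box by colour. The largest draw with every box below 12 takes min(count, 11) from each colour; colours with fewer than 11 contribute all they have.
Σ min(cᵢ, 11) = 11 + 11 + 11 + 11 + 10 + 6 + 11 + 4 + 8 = 83.
Draw number 83 + 1 = 84 must push one box to 12.

84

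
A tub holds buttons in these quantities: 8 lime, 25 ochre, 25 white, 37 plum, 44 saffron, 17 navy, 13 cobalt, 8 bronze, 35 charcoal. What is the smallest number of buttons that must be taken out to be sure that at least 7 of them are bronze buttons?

In the worst case for collecting bronze buttons, every non-bronze button comes out first.
There are 8 + 25 + 25 + 37 + 44 + 17 + 13 + 35 = 204 non-bronze buttons altogether.
After those, each further button must be bronze, so 204 + 7 = 211 draws guarantee 7 bronze buttons.

211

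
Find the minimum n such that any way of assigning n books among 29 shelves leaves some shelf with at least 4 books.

88

With 87 books one could put exactly 3 in each of the 29 shelves, and no shelf would reach 4.
One more book must land in a shelf that already has 3, giving it 4.
So 29 × 3 + 1 = 88 books are required.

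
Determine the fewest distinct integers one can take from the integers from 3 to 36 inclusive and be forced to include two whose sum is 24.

26

A set avoiding the sum 24 can contain at most one of each pair {x, 24−x}, plus the 16 elements whose complement lies outside the range or equal to its own complement.
The integers 12, …, 36 (25 of them) are such a set: any two sum to at least 12+13 = 25 > 24.
By the pigeonhole principle, any 26th integer completes one of the 9 pairs, so 26 choices force a sum of 24.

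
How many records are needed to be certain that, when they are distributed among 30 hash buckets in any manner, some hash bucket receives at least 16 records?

With 450 records one could put exactly 15 in each of the 30 hash buckets, and no hash bucket would reach 16.
By pigeonhole, one more record must land in a hash bucket that already has 15, giving it 16.
So 30 × 15 + 1 = 451 records are required.

451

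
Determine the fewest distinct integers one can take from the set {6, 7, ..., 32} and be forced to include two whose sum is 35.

Group the elements by complementary pair {x, 35−x}: {6,29}, {7,28}, {8,27}, …, giving 12 two-element pairs and 3 integers whose partner 35−x falls outside [6,32].
By the pigeonhole principle, treating each of those 15 groups as a pigeonhole, one can pick one integer per group — 15 integers — with no two summing to 35.
The 16th integer lands in an occupied pair, forcing a sum of 35.

16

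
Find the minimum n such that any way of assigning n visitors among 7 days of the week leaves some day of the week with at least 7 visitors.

43

With 42 visitors one could put exactly 6 in each of the 7 days of the week, and no day of the week would reach 7.
Pigeonhole: one more visitor must land in a day of the week that already has 6, giving it 7.
So 7 × 6 + 1 = 43 visitors are required.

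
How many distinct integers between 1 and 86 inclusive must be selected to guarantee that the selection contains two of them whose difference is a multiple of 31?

Integers whose pairwise differences are multiples of 31 are exactly those sharing a remainder mod 31. By the pigeonhole principle, the 31 residue classes mod 31 are the pigeonholes.
With 31 integers one could put 1 in each residue class and have no class reach 2.
The 32nd integer pushes some class to 2, so 31·1 + 1 = 32.

32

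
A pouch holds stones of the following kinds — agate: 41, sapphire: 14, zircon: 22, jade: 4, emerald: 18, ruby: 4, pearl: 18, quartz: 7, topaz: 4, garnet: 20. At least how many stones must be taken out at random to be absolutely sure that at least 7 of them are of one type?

An adversary could hand out at most 6 stones per type (jade, ruby, topaz run out sooner): 6 + 6 + 6 + 4 + 6 + 4 + 6 + 6 + 4 + 6 = 54 stones and still no type has 7.
One more stone lands in a type already at 6, so 55 draws are enough and 54 are not.

55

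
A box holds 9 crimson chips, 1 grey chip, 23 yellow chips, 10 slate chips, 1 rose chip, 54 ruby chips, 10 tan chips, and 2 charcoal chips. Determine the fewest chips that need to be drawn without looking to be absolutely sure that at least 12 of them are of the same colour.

Put each drawn chip into a box by colour. The largest draw with every box below 12 takes min(count, 11) from each colour; colours with fewer than 11 contribute all they have.
Σ min(cᵢ, 11) = 9 + 1 + 11 + 10 + 1 + 11 + 10 + 2 = 55.
Draw number 55 + 1 = 56 must push one box to 12.

56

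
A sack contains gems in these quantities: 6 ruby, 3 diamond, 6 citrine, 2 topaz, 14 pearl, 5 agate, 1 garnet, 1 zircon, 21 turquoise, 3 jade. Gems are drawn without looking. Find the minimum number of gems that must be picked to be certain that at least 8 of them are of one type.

42

The 10 types are the holes; the gems drawn are the pigeons.
To avoid 8 of any one type, the worst case takes at most 7 of each type, or every gem of a type that has fewer than 7.
That gives 6 + 3 + 6 + 2 + 7 + 5 + 1 + 1 + 7 + 3 = 41 gems with no type reaching 8.
The next gem forces some type to 8, so 41 + 1 = 42.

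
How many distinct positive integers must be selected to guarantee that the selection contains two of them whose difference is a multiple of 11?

Integers whose pairwise differences are multiples of 11 are exactly those sharing a remainder mod 11. By pigeonhole, the 11 residue classes mod 11 are the pigeonholes.
With 11 integers one could put 1 in each residue class and have no class reach 2.
The 12th integer pushes some class to 2, so 11·1 + 1 = 12.

12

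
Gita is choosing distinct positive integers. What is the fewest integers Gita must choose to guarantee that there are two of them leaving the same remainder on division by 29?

The 29 residue classes mod 29 are the pigeonholes.
With 29 integers one could put 1 in each residue class and have no class reach 2.
The 30th integer pushes some class to 2, so 29·1 + 1 = 30.

30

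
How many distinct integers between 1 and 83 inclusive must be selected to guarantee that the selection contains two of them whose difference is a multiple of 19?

20

Integers whose pairwise differences are multiples of 19 are exactly those sharing a remainder mod 19. The 19 residue classes mod 19 are the pigeonholes.
With 19 integers one could put 1 in each residue class and have no class reach 2.
The 20th integer pushes some class to 2, so 19·1 + 1 = 20.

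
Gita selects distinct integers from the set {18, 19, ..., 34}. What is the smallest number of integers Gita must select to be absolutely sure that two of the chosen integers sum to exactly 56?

A set avoiding the sum 56 can contain at most one of each pair {x, 56−x}, plus the 5 elements whose complement lies outside the range or equal to its own complement.
The integers 18, …, 28 (11 of them) are such a set: any two sum to at least 18+19 = 37 and at most 27+28 = 55 < 56.
By pigeonhole, any 12th integer completes one of the 6 pairs, so 12 choices force a sum of 56.

12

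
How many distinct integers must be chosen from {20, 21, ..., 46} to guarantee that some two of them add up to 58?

A set avoiding the sum 58 can contain at most one of each pair {x, 58−x}, plus the 9 elements whose complement lies outside the range or equal to its own complement.
The integers 29, …, 46 (18 of them) are such a set: any two sum to at least 29+30 = 59 > 58.
Any 19th integer completes one of the 9 pairs, so 19 choices force a sum of 58.

19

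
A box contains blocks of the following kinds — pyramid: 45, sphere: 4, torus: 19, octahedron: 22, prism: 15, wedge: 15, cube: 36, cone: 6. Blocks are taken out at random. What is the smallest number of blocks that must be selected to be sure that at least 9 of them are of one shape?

Pigeonhole: the 8 shapes are the holes; the blocks drawn are the pigeons.
To avoid 9 of any one shape, the worst case takes at most 8 of each shape, or every block of a shape that has fewer than 8.
That gives 8 + 4 + 8 + 8 + 8 + 8 + 8 + 6 = 58 blocks with no shape reaching 9.
The next block forces some shape to 9, so 58 + 1 = 59.

59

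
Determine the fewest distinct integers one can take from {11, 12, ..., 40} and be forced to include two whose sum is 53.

A set avoiding the sum 53 can contain at most one of each pair {x, 53−x}, plus the 2 elements whose complement lies outside the range.
The integers 11, …, 26 (16 of them) are such a set: any two sum to at least 11+12 = 23 and at most 25+26 = 51 < 53.
Any 17th integer completes one of the 14 pairs, so 17 choices force a sum of 53.

17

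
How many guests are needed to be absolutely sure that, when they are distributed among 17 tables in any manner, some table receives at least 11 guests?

171

With 170 guests one could put exactly 10 in each of the 17 tables, and no table would reach 11.
One more guest must land in a table that already has 10, giving it 11.
So 17 × 10 + 1 = 171 guests are required.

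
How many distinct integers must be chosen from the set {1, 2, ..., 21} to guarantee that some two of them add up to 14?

Two chosen integers sum to 14 exactly when both halves of some pair {x, 14−x} with 1 ≤ x ≤ 14−x ≤ 13 are chosen — 6 such pairs.
The remaining 9 elements (those with no distinct partner in range) can never complete a 14-sum, so the worst case takes all of them and one from each pair: 9 + 6 = 15.
Pigeonhole: the 16th integer has to be the second member of some pair, so 15 + 1 = 16.

16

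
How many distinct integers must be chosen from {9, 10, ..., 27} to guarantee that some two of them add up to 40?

Two chosen integers sum to 40 exactly when both halves of some pair {x, 40−x} with 13 ≤ x ≤ 40−x ≤ 27 are chosen — 7 such pairs.
The remaining 5 elements (those with no distinct partner in range) can never complete a 40-sum, so the worst case takes all of them and one from each pair: 5 + 7 = 12.
By pigeonhole, the 13th integer has to be the second member of some pair, so 12 + 1 = 13.

13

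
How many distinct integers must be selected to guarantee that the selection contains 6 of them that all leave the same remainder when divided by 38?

191

Pigeonhole: the 38 residue classes mod 38 are the pigeonholes.
With 190 integers one could put 5 in each residue class and have no class reach 6.
The 191st integer pushes some class to 6, so 38·5 + 1 = 191.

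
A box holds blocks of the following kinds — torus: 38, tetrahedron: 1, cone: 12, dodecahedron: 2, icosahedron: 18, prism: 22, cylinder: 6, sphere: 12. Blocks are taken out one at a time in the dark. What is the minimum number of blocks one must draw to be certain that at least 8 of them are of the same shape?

45

Pigeonhole: put each drawn block into a box by shape. The largest draw with every box below 8 takes min(count, 7) from each shape; shapes with fewer than 7 contribute all they have.
Σ min(cᵢ, 7) = 7 + 1 + 7 + 2 + 7 + 7 + 6 + 7 = 44.
Draw number 44 + 1 = 45 must push one box to 8.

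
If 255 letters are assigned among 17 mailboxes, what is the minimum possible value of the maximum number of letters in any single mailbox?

15

Pigeonhole: the 17 mailboxes are the holes and the 255 letters are the pigeons.
If every mailbox held at most 14 letters, the total would be at most 17 × 14 = 238, which is less than 255.
So some mailbox holds at least ⌈255/17⌉ = 15 letters.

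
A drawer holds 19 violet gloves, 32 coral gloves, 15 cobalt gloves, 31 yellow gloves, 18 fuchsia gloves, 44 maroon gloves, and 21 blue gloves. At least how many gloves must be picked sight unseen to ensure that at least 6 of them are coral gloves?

154

In the worst case for collecting coral gloves, every non-coral glove comes out first.
There are 19 + 15 + 31 + 18 + 44 + 21 = 148 non-coral gloves altogether.
After those, each further glove must be coral, so 148 + 6 = 154 draws guarantee 6 coral gloves.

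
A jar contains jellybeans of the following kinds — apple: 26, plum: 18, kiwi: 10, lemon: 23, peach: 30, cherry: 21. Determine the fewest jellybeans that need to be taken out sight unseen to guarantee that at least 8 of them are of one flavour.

43

By the pigeonhole principle, put each drawn jellybean into a box by flavour. The largest draw with every box below 8 takes min(count, 7) from each flavour.
Σ min(cᵢ, 7) = 7 + 7 + 7 + 7 + 7 + 7 = 42.
Draw number 42 + 1 = 43 must push one box to 8.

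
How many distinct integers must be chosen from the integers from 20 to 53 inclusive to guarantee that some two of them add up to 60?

Group the elements by complementary pair {x, 60−x}: {20,40}, {21,39}, {22,38}, …, giving 10 two-element pairs, the single value 30 (it cannot pair with itself since the integers are distinct), and 13 integers whose partner 60−x falls outside [20,53].
Pigeonhole: treating each of those 24 groups as a pigeonhole, one can pick one integer per group — 24 integers — with no two summing to 60.
The 25th integer lands in an occupied pair, forcing a sum of 60.

25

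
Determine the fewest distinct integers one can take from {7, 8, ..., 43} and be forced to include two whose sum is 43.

23

A set avoiding the sum 43 can contain at most one of each pair {x, 43−x}, plus the 7 elements whose complement lies outside the range.
The integers 22, …, 43 (22 of them) are such a set: any two sum to at least 22+23 = 45 > 43.
Any 23rd integer completes one of the 15 pairs, so 23 choices force a sum of 43.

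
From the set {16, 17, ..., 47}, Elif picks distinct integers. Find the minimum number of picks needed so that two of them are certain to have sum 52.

Group the elements by complementary pair {x, 52−x}: {16,36}, {17,35}, {18,34}, …, giving 10 two-element pairs, the single value 26 (it cannot pair with itself since the integers are distinct), and 11 integers whose partner 52−x falls outside [16,47].
By pigeonhole, treating each of those 22 groups as a pigeonhole, one can pick one integer per group — 22 integers — with no two summing to 52.
The 23rd integer lands in an occupied pair, forcing a sum of 52.

23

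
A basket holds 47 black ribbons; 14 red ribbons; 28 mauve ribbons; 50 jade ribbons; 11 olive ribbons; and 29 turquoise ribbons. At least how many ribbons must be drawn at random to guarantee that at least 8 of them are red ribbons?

In the worst case for collecting red ribbons, every non-red ribbon comes out first.
There are 47 + 28 + 50 + 11 + 29 = 165 non-red ribbons altogether.
After those, each further ribbon must be red, so 165 + 8 = 173 draws guarantee 8 red ribbons.

173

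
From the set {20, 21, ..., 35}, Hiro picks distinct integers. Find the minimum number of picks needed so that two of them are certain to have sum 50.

12

A set avoiding the sum 50 can contain at most one of each pair {x, 50−x}, plus the 6 elements whose complement lies outside the range or equal to its own complement.
The integers 25, …, 35 (11 of them) are such a set: any two sum to at least 25+26 = 51 > 50.
By pigeonhole, any 12th integer completes one of the 5 pairs, so 12 choices force a sum of 50.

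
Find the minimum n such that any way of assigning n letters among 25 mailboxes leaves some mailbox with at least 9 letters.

With 200 letters one could put exactly 8 in each of the 25 mailboxes, and no mailbox would reach 9.
One more letter must land in a mailbox that already has 8, giving it 9.
So 25 × 8 + 1 = 201 letters are required.

201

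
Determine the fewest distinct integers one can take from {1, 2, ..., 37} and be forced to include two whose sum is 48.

Group the elements by complementary pair {x, 48−x}: {11,37}, {12,36}, {13,35}, …, giving 13 two-element pairs, the single value 24 (it cannot pair with itself since the integers are distinct), and 10 integers whose partner 48−x falls outside [1,37].
By pigeonhole, treating each of those 24 groups as a pigeonhole, one can pick one integer per group — 24 integers — with no two summing to 48.
The 25th integer lands in an occupied pair, forcing a sum of 48.

25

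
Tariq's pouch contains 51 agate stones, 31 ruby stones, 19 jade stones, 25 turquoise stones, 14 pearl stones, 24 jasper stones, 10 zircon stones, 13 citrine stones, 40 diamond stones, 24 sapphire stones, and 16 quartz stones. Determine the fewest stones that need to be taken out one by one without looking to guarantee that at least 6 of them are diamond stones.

In the worst case for collecting diamond stones, every non-diamond stone comes out first.
There are 51 + 31 + 19 + 25 + 14 + 24 + 10 + 13 + 24 + 16 = 227 non-diamond stones altogether.
After those, each further stone must be diamond, so 227 + 6 = 233 draws guarantee 6 diamond stones.

233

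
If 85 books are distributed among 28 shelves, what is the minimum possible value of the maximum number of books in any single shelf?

By pigeonhole, the 28 shelves are the holes and the 85 books are the pigeons.
If every shelf held at most 3 books, the total would be at most 28 × 3 = 84, which is less than 85.
So some shelf holds at least ⌈85/28⌉ = 4 books.

4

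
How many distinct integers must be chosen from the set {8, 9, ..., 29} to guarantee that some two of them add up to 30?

16

Two chosen integers sum to 30 exactly when both halves of some pair {x, 30−x} with 8 ≤ x ≤ 30−x ≤ 22 are chosen — 7 such pairs.
The remaining 8 elements (those with no distinct partner in range) can never complete a 30-sum, so the worst case takes all of them and one from each pair: 8 + 7 = 15.
The 16th integer has to be the second member of some pair, so 15 + 1 = 16.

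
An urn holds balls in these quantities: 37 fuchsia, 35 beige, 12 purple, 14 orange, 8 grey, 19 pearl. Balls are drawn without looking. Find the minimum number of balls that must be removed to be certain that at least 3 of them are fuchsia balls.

In the worst case for collecting fuchsia balls, every non-fuchsia ball comes out first.
There are 35 + 12 + 14 + 8 + 19 = 88 non-fuchsia balls altogether.
After those, each further ball must be fuchsia, so 88 + 3 = 91 draws guarantee 3 fuchsia balls.

91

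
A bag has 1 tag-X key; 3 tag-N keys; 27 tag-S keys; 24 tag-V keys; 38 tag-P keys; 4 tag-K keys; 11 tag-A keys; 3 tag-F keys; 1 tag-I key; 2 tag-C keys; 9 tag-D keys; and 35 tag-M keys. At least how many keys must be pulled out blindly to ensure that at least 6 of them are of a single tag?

45

An adversary could hand out at most 5 keys per tag (6 tags run out sooner): 1 + 3 + 5 + 5 + 5 + 4 + 5 + 3 + 1 + 2 + 5 + 5 = 44 keys and still no tag has 6.
One more key lands in a tag already at 5, so 45 draws are enough and 44 are not.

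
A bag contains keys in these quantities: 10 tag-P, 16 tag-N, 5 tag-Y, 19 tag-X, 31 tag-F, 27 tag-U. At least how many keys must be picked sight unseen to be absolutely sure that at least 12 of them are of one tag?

An adversary could hand out at most 11 keys per tag (tag-P, tag-Y run out sooner): 10 + 11 + 5 + 11 + 11 + 11 = 59 keys and still no tag has 12.
By pigeonhole, one more key lands in a tag already at 11, so 60 draws are enough and 59 are not.

60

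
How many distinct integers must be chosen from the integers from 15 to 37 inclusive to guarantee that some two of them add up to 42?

18

A set avoiding the sum 42 can contain at most one of each pair {x, 42−x}, plus the 11 elements whose complement lies outside the range or equal to its own complement.
The integers 21, …, 37 (17 of them) are such a set: any two sum to at least 21+22 = 43 > 42.
By the pigeonhole principle, any 18th integer completes one of the 6 pairs, so 18 choices force a sum of 42.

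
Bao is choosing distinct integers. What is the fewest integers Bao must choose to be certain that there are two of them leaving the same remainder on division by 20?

The 20 residue classes mod 20 are the pigeonholes.
With 20 integers one could put 1 in each residue class and have no class reach 2.
The 21st integer pushes some class to 2, so 20·1 + 1 = 21.

21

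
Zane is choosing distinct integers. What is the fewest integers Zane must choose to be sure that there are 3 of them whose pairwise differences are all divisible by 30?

Integers whose pairwise differences are multiples of 30 are exactly those sharing a remainder mod 30. The 30 residue classes mod 30 are the pigeonholes.
With 60 integers one could put 2 in each residue class and have no class reach 3.
The 61st integer pushes some class to 3, so 30·2 + 1 = 61.

61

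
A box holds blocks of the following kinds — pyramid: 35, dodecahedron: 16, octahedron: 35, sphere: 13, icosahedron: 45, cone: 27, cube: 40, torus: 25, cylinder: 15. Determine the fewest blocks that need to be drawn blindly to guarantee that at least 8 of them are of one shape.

An adversary could hand out at most 7 blocks per shape: 7 + 7 + 7 + 7 + 7 + 7 + 7 + 7 + 7 = 63 blocks and still no shape has 8.
One more block lands in a shape already at 7, so 64 draws are enough and 63 are not.

64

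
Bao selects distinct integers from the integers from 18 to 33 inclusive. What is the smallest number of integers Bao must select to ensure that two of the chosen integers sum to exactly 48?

A set avoiding the sum 48 can contain at most one of each pair {x, 48−x}, plus the 4 elements whose complement lies outside the range or equal to its own complement.
The integers 24, …, 33 (10 of them) are such a set: any two sum to at least 24+25 = 49 > 48.
Any 11th integer completes one of the 6 pairs, so 11 choices force a sum of 48.

11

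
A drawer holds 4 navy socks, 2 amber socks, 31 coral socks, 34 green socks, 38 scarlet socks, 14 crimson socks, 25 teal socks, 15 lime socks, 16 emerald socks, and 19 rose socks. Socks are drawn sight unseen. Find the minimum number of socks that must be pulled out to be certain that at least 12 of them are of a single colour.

95

By pigeonhole, the 10 colours are the holes; the socks drawn are the pigeons.
To avoid 12 of any one colour, the worst case takes at most 11 of each colour, or every sock of a colour that has fewer than 11.
That gives 4 + 2 + 11 + 11 + 11 + 11 + 11 + 11 + 11 + 11 = 94 socks with no colour reaching 12.
The next sock forces some colour to 12, so 94 + 1 = 95.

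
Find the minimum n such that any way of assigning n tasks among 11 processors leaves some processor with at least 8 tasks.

78

With 77 tasks one could put exactly 7 in each of the 11 processors, and no processor would reach 8.
By the pigeonhole principle, one more task must land in a processor that already has 7, giving it 8.
So 11 × 7 + 1 = 78 tasks are required.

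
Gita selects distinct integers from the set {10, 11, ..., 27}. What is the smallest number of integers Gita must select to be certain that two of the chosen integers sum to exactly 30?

14

Group the elements by complementary pair {x, 30−x}: {10,20}, {11,19}, {12,18}, …, giving 5 two-element pairs, the single value 15 (it cannot pair with itself since the integers are distinct), and 7 integers whose partner 30−x falls outside [10,27].
Pigeonhole: treating each of those 13 groups as a pigeonhole, one can pick one integer per group — 13 integers — with no two summing to 30.
The 14th integer lands in an occupied pair, forcing a sum of 30.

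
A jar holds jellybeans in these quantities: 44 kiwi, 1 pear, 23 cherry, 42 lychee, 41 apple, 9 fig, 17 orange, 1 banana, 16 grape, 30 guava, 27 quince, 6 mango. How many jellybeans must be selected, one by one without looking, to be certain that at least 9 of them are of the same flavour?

81

Pigeonhole: the 12 flavours are the holes; the jellybeans drawn are the pigeons.
To avoid 9 of any one flavour, the worst case takes at most 8 of each flavour, or every jellybean of a flavour that has fewer than 8.
That gives 8 + 1 + 8 + 8 + 8 + 8 + 8 + 1 + 8 + 8 + 8 + 6 = 80 jellybeans with no flavour reaching 9.
The next jellybean forces some flavour to 9, so 80 + 1 = 81.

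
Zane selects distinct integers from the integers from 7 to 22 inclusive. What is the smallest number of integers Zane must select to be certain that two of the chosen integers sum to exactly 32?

Group the elements by complementary pair {x, 32−x}: {10,22}, {11,21}, {12,20}, …, giving 6 two-element pairs, the single value 16 (it cannot pair with itself since the integers are distinct), and 3 integers whose partner 32−x falls outside [7,22].
Treating each of those 10 groups as a pigeonhole, one can pick one integer per group — 10 integers — with no two summing to 32.
The 11th integer lands in an occupied pair, forcing a sum of 32.

11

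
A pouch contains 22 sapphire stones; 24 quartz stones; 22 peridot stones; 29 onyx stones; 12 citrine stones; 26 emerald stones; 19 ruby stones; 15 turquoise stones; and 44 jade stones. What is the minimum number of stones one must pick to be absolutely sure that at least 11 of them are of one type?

An adversary could hand out at most 10 stones per type: 10 + 10 + 10 + 10 + 10 + 10 + 10 + 10 + 10 = 90 stones and still no type has 11.
By pigeonhole, one more stone lands in a type already at 10, so 91 draws are enough and 90 are not.

91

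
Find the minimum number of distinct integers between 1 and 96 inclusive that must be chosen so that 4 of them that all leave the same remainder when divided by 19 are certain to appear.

58

By pigeonhole, the 19 residue classes mod 19 are the pigeonholes.
With 57 integers one could put 3 in each residue class and have no class reach 4.
The 58th integer pushes some class to 4, so 19·3 + 1 = 58.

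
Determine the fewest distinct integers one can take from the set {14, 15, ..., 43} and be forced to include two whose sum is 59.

A set avoiding the sum 59 can contain at most one of each pair {x, 59−x}, plus the 2 elements whose complement lies outside the range.
The integers 14, …, 29 (16 of them) are such a set: any two sum to at least 14+15 = 29 and at most 28+29 = 57 < 59.
Pigeonhole: any 17th integer completes one of the 14 pairs, so 17 choices force a sum of 59.

17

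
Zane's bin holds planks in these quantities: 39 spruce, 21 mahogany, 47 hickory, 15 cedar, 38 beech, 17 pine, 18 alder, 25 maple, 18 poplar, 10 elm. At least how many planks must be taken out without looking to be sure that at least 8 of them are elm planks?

246

In the worst case for collecting elm planks, every non-elm plank comes out first.
There are 39 + 21 + 47 + 15 + 38 + 17 + 18 + 25 + 18 = 238 non-elm planks altogether.
After those, each further plank must be elm, so 238 + 8 = 246 draws guarantee 8 elm planks.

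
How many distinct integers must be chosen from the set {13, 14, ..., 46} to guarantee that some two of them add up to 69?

23

Two chosen integers sum to 69 exactly when both halves of some pair {x, 69−x} with 23 ≤ x ≤ 69−x ≤ 46 are chosen — 12 such pairs.
The remaining 10 elements (those with no distinct partner in range) can never complete a 69-sum, so the worst case takes all of them and one from each pair: 10 + 12 = 22.
The 23rd integer has to be the second member of some pair, so 22 + 1 = 23.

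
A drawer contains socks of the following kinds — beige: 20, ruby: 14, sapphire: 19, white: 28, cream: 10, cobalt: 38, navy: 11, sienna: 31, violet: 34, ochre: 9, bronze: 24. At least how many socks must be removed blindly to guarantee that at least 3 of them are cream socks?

In the worst case for collecting cream socks, every non-cream sock comes out first.
There are 20 + 14 + 19 + 28 + 38 + 11 + 31 + 34 + 9 + 24 = 228 non-cream socks altogether.
After those, each further sock must be cream, so 228 + 3 = 231 draws guarantee 3 cream socks.

231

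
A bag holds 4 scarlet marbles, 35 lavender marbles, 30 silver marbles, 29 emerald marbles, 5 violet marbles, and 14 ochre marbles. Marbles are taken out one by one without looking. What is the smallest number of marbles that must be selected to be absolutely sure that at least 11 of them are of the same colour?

50

An adversary could hand out at most 10 marbles per colour (scarlet, violet run out sooner): 4 + 10 + 10 + 10 + 5 + 10 = 49 marbles and still no colour has 11.
One more marble lands in a colour already at 10, so 50 draws are enough and 49 are not.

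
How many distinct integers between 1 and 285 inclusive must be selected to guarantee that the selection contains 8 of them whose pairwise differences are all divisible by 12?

85

Integers whose pairwise differences are multiples of 12 are exactly those sharing a remainder mod 12. Pigeonhole: the 12 residue classes mod 12 are the pigeonholes.
With 84 integers one could put 7 in each residue class and have no class reach 8.
The 85th integer pushes some class to 8, so 12·7 + 1 = 85.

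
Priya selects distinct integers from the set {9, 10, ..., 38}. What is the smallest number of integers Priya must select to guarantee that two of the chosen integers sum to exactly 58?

A set avoiding the sum 58 can contain at most one of each pair {x, 58−x}, plus the 12 elements whose complement lies outside the range or equal to its own complement.
The integers 9, …, 29 (21 of them) are such a set: any two sum to at least 9+10 = 19 and at most 28+29 = 57 < 58.
Any 22nd integer completes one of the 9 pairs, so 22 choices force a sum of 58.

22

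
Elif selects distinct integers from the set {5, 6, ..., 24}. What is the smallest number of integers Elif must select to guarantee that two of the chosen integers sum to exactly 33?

13

Two chosen integers sum to 33 exactly when both halves of some pair {x, 33−x} with 9 ≤ x ≤ 33−x ≤ 24 are chosen — 8 such pairs.
The remaining 4 elements (those with no distinct partner in range) can never complete a 33-sum, so the worst case takes all of them and one from each pair: 4 + 8 = 12.
The 13th integer has to be the second member of some pair, so 12 + 1 = 13.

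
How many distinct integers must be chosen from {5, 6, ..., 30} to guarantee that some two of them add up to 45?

19

Group the elements by complementary pair {x, 45−x}: {15,30}, {16,29}, {17,28}, …, giving 8 two-element pairs and 10 integers whose partner 45−x falls outside [5,30].
Treating each of those 18 groups as a pigeonhole, one can pick one integer per group — 18 integers — with no two summing to 45.
The 19th integer lands in an occupied pair, forcing a sum of 45.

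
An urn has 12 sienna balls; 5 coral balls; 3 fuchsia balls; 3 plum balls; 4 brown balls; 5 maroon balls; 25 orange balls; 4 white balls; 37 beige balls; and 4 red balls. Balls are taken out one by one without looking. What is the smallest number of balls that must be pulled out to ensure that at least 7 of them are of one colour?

47

The 10 colours are the holes; the balls drawn are the pigeons.
To avoid 7 of any one colour, the worst case takes at most 6 of each colour, or every ball of a colour that has fewer than 6.
That gives 6 + 5 + 3 + 3 + 4 + 5 + 6 + 4 + 6 + 4 = 46 balls with no colour reaching 7.
The next ball forces some colour to 7, so 46 + 1 = 47.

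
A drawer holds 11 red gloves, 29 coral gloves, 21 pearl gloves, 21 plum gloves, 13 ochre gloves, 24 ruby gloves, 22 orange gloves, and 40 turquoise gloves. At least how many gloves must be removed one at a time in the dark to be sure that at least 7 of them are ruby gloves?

164

In the worst case for collecting ruby gloves, every non-ruby glove comes out first.
There are 11 + 29 + 21 + 21 + 13 + 22 + 40 = 157 non-ruby gloves altogether.
After those, each further glove must be ruby, so 157 + 7 = 164 draws guarantee 7 ruby gloves.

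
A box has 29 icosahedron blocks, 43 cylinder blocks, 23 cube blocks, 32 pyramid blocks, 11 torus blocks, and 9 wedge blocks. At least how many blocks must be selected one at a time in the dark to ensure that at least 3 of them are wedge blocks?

141

In the worst case for collecting wedge blocks, every non-wedge block comes out first.
There are 29 + 43 + 23 + 32 + 11 = 138 non-wedge blocks altogether.
After those, each further block must be wedge, so 138 + 3 = 141 draws guarantee 3 wedge blocks.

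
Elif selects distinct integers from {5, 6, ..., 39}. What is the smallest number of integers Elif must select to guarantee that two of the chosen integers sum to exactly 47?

20

Two chosen integers sum to 47 exactly when both halves of some pair {x, 47−x} with 8 ≤ x ≤ 47−x ≤ 39 are chosen — 16 such pairs.
The remaining 3 elements (those with no distinct partner in range) can never complete a 47-sum, so the worst case takes all of them and one from each pair: 3 + 16 = 19.
The 20th integer has to be the second member of some pair, so 19 + 1 = 20.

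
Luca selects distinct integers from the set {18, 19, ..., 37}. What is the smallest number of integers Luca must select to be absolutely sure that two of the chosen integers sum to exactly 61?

Group the elements by complementary pair {x, 61−x}: {24,37}, {25,36}, {26,35}, …, giving 7 two-element pairs and 6 integers whose partner 61−x falls outside [18,37].
Treating each of those 13 groups as a pigeonhole, one can pick one integer per group — 13 integers — with no two summing to 61.
The 14th integer lands in an occupied pair, forcing a sum of 61.

14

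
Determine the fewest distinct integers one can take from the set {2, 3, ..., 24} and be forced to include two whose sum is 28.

14

Two chosen integers sum to 28 exactly when both halves of some pair {x, 28−x} with 4 ≤ x ≤ 28−x ≤ 24 are chosen — 10 such pairs.
The remaining 3 elements (those with no distinct partner in range) can never complete a 28-sum, so the worst case takes all of them and one from each pair: 3 + 10 = 13.
By pigeonhole, the 14th integer has to be the second member of some pair, so 13 + 1 = 14.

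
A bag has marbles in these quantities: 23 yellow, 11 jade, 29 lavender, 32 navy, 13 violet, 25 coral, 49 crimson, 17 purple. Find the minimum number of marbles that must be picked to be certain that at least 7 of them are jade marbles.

In the worst case for collecting jade marbles, every non-jade marble comes out first.
There are 23 + 29 + 32 + 13 + 25 + 49 + 17 = 188 non-jade marbles altogether.
After those, each further marble must be jade, so 188 + 7 = 195 draws guarantee 7 jade marbles.

195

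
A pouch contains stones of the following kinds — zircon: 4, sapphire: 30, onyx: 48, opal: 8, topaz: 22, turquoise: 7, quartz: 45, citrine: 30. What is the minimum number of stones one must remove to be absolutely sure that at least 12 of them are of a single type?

75

An adversary could hand out at most 11 stones per type (zircon, opal, turquoise run out sooner): 4 + 11 + 11 + 8 + 11 + 7 + 11 + 11 = 74 stones and still no type has 12.
One more stone lands in a type already at 11, so 75 draws are enough and 74 are not.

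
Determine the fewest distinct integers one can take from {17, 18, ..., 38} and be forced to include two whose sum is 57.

Two chosen integers sum to 57 exactly when both halves of some pair {x, 57−x} with 19 ≤ x ≤ 57−x ≤ 38 are chosen — 10 such pairs.
The remaining 2 elements (those with no distinct partner in range) can never complete a 57-sum, so the worst case takes all of them and one from each pair: 2 + 10 = 12.
The 13th integer has to be the second member of some pair, so 12 + 1 = 13.

13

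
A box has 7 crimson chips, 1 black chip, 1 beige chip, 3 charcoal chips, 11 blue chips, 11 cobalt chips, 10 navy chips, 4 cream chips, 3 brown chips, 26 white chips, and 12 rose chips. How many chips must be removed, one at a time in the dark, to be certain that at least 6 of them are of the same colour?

An adversary could hand out at most 5 chips per colour (5 colours run out sooner): 5 + 1 + 1 + 3 + 5 + 5 + 5 + 4 + 3 + 5 + 5 = 42 chips and still no colour has 6.
By pigeonhole, one more chip lands in a colour already at 5, so 43 draws are enough and 42 are not.

43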